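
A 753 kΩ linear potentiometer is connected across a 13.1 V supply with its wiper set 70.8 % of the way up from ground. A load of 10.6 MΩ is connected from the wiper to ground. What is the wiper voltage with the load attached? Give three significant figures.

V ≈ 9.14 V

The wiper splits the pot into (1−α)R = 219.9 kΩ above and αR = 533.1 kΩ below.
Lower section ‖ load = 507.6 kΩ.
V_wiper = 13.1 × 507.6/(219.9 + 507.6) = 9.14 V.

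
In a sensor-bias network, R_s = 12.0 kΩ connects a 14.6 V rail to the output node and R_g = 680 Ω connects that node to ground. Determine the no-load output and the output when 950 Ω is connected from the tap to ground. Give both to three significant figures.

Open-circuit: V = 14.6 × 680/(12000 + 680) = 0.783 V.
With the load, R_g becomes R_g‖R_L = 396.3 Ω, so V = 14.6 × 396.3/12400 = 0.467 V.

Unloaded: 0.783 V; loaded: 0.467 V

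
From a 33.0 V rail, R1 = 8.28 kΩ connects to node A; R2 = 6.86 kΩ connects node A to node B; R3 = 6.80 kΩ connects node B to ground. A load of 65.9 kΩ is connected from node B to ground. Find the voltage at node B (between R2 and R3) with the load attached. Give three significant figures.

At node B, R3 is in parallel with the load: R3‖R_L = 6.164 kΩ.
Below node A the resistance is R2 + (R3‖R_L) = 13.02 kΩ, so V_A = 33.0 × 13.02/21.30 = 20.17 V.
Then V_B = V_A × (R3‖R_L)/(R2 + R3‖R_L) = 20.17 × 6.164/13.02 = 9.55 V.

V ≈ 9.55 V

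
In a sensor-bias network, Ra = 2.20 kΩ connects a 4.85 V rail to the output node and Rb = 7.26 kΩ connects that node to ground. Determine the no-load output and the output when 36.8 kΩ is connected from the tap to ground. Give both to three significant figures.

Unloaded: 3.72 V; loaded: 3.56 V

Open-circuit: V = 4.85 × 7.26/(2.20 + 7.26) = 3.72 V.
With the load, Rb becomes Rb‖R_L = 6.064 kΩ, so V = 4.85 × 6.064/8.264 = 3.56 V.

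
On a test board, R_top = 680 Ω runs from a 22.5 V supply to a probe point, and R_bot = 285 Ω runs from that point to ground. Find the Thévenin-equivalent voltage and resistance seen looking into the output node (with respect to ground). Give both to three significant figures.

V_th = 6.65 V, R_th = 201 Ω

V_th is the open-circuit tap voltage: 22.5 × 285/(680 + 285) = 6.65 V.
With the supply zeroed, R_top and R_bot appear in parallel from the tap: R_th = R_top‖R_bot = (680 × 285)/965.0 = 201 Ω.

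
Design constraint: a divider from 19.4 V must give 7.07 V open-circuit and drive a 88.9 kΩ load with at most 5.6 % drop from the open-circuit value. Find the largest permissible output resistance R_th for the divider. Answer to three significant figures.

R_th ≤ 5.27 kΩ

Loading drop = R_th/(R_th + R_L) ≤ 0.0560, so R_th ≤ R_L · ε/(1−ε) = 88.9 kΩ × 0.0560/0.9440 = 5.27 kΩ.
(Any R1, R2 with R2/(R1+R2) = 0.364 and R1‖R2 ≤ 5.27 kΩ will meet the spec.)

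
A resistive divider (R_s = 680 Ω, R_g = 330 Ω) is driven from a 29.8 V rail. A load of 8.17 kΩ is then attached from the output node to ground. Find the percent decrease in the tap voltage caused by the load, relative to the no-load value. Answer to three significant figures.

The divider's output (Thévenin) resistance is R_s‖R_g = 222.2 Ω.
Fractional drop under load = R_th/(R_th + R_L) = 222.2 / (222.2 + 8170) = 0.02647.
So the output falls by 2.65 %.

2.65 %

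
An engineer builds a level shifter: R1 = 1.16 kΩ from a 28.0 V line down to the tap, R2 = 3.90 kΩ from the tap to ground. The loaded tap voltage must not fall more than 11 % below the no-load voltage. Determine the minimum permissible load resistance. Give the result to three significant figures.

Output resistance R_th = R1‖R2 = (1160 × 3900)/5060 = 894.1 Ω.
The fractional drop is R_th/(R_th + R_L); requiring this ≤ 0.110 gives R_L ≥ R_th(1/0.110 − 1) = 894.1 × 8.091 = 7.23 kΩ.

R_L(min) ≈ 7.23 kΩ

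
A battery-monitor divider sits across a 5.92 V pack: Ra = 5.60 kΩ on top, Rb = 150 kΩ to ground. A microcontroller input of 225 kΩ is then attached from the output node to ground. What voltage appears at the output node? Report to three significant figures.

The load sits in parallel with Rb: Rb‖R_L = (150 × 225) / (150 + 225) = 90.00 kΩ.
V_out = 5.92 × 90.00 / (5.60 + 90.00) = 5.92 × 90.00/95.60 = 5.57 V.

V_out ≈ 5.57 V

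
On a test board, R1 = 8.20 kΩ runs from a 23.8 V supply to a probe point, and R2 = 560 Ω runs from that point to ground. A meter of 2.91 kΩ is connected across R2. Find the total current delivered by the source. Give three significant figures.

I ≈ 2.75 mA

R2‖R_L = 469.6 Ω, so the source sees R1 + R2‖R_L = 8670 Ω.
I = 23.8 V / 8670 Ω = 2.75 mA.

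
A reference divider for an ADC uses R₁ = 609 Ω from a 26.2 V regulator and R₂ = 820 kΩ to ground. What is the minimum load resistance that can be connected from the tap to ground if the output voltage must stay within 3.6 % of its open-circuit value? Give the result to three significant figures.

Output resistance R_th = R₁‖R₂ = (609 × 820000)/820600 = 608.5 Ω.
The fractional drop is R_th/(R_th + R_L); requiring this ≤ 0.0360 gives R_L ≥ R_th(1/0.0360 − 1) = 608.5 × 26.78 = 16.3 kΩ.

R_L(min) ≈ 16.3 kΩ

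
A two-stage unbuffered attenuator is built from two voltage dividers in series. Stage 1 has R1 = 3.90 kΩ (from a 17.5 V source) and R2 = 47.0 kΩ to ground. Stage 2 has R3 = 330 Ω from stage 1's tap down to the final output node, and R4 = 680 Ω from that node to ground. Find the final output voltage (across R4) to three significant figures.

Stage 2 presents R3+R4 = 1010 Ω as a load on stage 1's tap.
Stage 1's lower leg becomes R2‖(R3+R4) = 988.8 Ω, so V_mid = 17.5 × 988.8/4889 = 3.539 V.
Stage 2 is itself unloaded: V_out = V_mid × R4/(R3+R4) = 3.539 × 680/1010 = 2.38 V.

V_out ≈ 2.38 V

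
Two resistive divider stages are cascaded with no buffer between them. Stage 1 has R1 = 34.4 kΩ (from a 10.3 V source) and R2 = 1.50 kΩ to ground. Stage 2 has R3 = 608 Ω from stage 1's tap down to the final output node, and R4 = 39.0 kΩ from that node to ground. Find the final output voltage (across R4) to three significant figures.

Stage 2 presents R3+R4 = 39610 Ω as a load on stage 1's tap.
Stage 1's lower leg becomes R2‖(R3+R4) = 1445 Ω, so V_mid = 10.3 × 1445/35850 = 0.4153 V.
Stage 2 is itself unloaded: V_out = V_mid × R4/(R3+R4) = 0.4153 × 39000/39610 = 0.409 V.

V_out ≈ 0.409 V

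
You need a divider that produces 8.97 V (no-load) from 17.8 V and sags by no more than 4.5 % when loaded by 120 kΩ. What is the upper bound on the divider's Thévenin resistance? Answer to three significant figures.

R_th ≤ 5.65 kΩ

Loading drop = R_th/(R_th + R_L) ≤ 0.0450, so R_th ≤ R_L · ε/(1−ε) = 120 kΩ × 0.0450/0.9550 = 5.65 kΩ.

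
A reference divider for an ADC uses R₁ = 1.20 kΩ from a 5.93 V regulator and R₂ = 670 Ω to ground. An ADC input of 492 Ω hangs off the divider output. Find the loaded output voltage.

V_out ≈ 1.13 V

The load sits in parallel with R₂: R₂‖R_L = (670 × 492) / (670 + 492) = 283.7 Ω.
V_out = 5.93 × 283.7 / (1200 + 283.7) = 5.93 × 283.7/1484 = 1.13 V.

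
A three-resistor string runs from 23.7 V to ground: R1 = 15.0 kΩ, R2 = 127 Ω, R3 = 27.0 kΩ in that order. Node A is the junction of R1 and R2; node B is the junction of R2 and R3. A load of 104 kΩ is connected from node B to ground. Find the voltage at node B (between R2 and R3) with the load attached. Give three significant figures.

V ≈ 13.9 V

At node B, R3 is in parallel with the load: R3‖R_L = 21440 Ω.
Below node A the resistance is R2 + (R3‖R_L) = 21560 Ω, so V_A = 23.7 × 21560/36560 = 13.98 V.
Then V_B = V_A × (R3‖R_L)/(R2 + R3‖R_L) = 13.98 × 21440/21560 = 13.9 V.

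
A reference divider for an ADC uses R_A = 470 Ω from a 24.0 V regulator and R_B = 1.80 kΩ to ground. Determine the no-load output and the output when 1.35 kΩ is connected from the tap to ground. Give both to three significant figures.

Unloaded: 19.0 V; loaded: 14.9 V

Open-circuit: V = 24.0 × 1800/(470 + 1800) = 19.0 V.
With the load, R_B becomes R_B‖R_L = 771.4 Ω, so V = 24.0 × 771.4/1241 = 14.9 V.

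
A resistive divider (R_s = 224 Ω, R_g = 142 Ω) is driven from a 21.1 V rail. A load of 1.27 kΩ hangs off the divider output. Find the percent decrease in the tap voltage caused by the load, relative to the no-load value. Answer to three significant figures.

6.40 %

The divider's output (Thévenin) resistance is R_s‖R_g = 86.91 Ω.
Fractional drop under load = R_th/(R_th + R_L) = 86.91 / (86.91 + 1270) = 0.06405.
So the output falls by 6.40 %.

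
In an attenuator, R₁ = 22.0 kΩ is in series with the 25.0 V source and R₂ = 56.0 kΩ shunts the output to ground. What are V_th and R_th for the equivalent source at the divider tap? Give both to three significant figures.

V_th is the open-circuit tap voltage: 25.0 × 56.0/(22.0 + 56.0) = 17.9 V.
With the supply zeroed, R₁ and R₂ appear in parallel from the tap: R_th = R₁‖R₂ = (22.0 × 56.0)/78.00 = 15.8 kΩ.

V_th = 17.9 V, R_th = 15.8 kΩ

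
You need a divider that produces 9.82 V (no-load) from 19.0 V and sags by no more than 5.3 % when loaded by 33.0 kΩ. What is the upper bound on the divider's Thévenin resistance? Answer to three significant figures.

Loading drop = R_th/(R_th + R_L) ≤ 0.0530, so R_th ≤ R_L · ε/(1−ε) = 33.0 kΩ × 0.0530/0.9470 = 1.85 kΩ.

R_th ≤ 1.85 kΩ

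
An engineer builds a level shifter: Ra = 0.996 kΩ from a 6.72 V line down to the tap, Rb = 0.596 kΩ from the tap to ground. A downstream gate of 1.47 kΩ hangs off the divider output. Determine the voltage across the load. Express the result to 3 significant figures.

V_out ≈ 2.01 V

The load sits in parallel with Rb: Rb‖R_L = (596 × 1470) / (596 + 1470) = 424.1 Ω.
V_out = 6.72 × 424.1 / (996 + 424.1) = 6.72 × 424.1/1420 = 2.01 V.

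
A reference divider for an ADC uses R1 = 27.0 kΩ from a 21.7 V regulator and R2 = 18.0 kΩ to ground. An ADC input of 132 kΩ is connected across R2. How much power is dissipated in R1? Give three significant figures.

Total resistance from the source is R1 + (R2‖R_L) = 42.84 kΩ, so I = 21.7/42.84 kΩ = 0.5065 mA.
P = I²·R1 = (0.5065 mA)² × 27.0 kΩ = 6.93 mW.

P ≈ 6.93 mW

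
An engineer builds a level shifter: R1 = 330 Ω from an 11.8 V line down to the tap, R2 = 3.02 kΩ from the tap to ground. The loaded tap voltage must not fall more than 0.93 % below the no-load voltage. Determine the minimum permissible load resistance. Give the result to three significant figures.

R_L(min) ≈ 31.7 kΩ

Output resistance R_th = R1‖R2 = (330 × 3020)/3350 = 297.5 Ω.
The fractional drop is R_th/(R_th + R_L); requiring this ≤ 0.00930 gives R_L ≥ R_th(1/0.00930 − 1) = 297.5 × 106.5 = 31.7 kΩ.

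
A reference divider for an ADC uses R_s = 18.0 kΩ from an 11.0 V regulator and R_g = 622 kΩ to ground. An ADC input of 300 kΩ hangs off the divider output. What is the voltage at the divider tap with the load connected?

V_out ≈ 10.1 V

The load sits in parallel with R_g: R_g‖R_L = (622 × 300) / (622 + 300) = 202.4 kΩ.
V_out = 11.0 × 202.4 / (18.0 + 202.4) = 11.0 × 202.4/220.4 = 10.1 V.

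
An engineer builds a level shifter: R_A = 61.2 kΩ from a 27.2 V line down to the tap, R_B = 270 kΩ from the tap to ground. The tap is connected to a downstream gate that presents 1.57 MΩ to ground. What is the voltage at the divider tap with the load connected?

The load sits in parallel with R_B: R_B‖R_L = (270 × 1570) / (270 + 1570) = 230.4 kΩ.
V_out = 27.2 × 230.4 / (61.2 + 230.4) = 27.2 × 230.4/291.6 = 21.5 V.
(Unloaded it would have been 22.2 V.)

V_out ≈ 21.5 V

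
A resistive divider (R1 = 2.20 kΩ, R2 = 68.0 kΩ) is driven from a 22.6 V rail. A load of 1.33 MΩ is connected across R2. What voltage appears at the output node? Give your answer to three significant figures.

V_out ≈ 21.9 V

The load sits in parallel with R2: R2‖R_L = (68.0 × 1330) / (68.0 + 1330) = 64.69 kΩ.
V_out = 22.6 × 64.69 / (2.20 + 64.69) = 22.6 × 64.69/66.89 = 21.9 V.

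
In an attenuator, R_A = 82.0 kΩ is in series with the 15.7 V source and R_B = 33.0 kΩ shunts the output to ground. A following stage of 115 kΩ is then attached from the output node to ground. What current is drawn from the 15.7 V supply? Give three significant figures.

R_B‖R_L = 25.64 kΩ, so the source sees R_A + R_B‖R_L = 107.6 kΩ.
I = 15.7 V / 107.6 kΩ = 0.146 mA.

I ≈ 0.146 mA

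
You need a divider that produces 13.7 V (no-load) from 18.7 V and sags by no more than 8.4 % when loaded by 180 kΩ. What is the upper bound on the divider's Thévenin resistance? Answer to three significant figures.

R_th ≤ 16.5 kΩ

Loading drop = R_th/(R_th + R_L) ≤ 0.0840, so R_th ≤ R_L · ε/(1−ε) = 180 kΩ × 0.0840/0.9160 = 16.5 kΩ.
(Any R1, R2 with R2/(R1+R2) = 0.733 and R1‖R2 ≤ 16.5 kΩ will meet the spec.)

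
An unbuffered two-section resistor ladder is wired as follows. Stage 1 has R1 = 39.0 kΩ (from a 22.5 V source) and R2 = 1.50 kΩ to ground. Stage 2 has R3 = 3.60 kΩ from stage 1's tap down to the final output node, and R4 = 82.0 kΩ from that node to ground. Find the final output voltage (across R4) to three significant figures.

V_out ≈ 0.785 V

Stage 2 presents R3+R4 = 85.60 kΩ as a load on stage 1's tap.
Stage 1's lower leg becomes R2‖(R3+R4) = 1.474 kΩ, so V_mid = 22.5 × 1.474/40.47 = 0.8195 V.
Stage 2 is itself unloaded: V_out = V_mid × R4/(R3+R4) = 0.8195 × 82.0/85.60 = 0.785 V.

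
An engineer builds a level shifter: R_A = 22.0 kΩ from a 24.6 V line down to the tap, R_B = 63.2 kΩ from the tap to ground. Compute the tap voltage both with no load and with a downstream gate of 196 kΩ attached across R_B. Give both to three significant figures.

Open-circuit: V = 24.6 × 63.2/(22.0 + 63.2) = 18.2 V.
With the load, R_B becomes R_B‖R_L = 47.79 kΩ, so V = 24.6 × 47.79/69.79 = 16.8 V.

Unloaded: 18.2 V; loaded: 16.8 V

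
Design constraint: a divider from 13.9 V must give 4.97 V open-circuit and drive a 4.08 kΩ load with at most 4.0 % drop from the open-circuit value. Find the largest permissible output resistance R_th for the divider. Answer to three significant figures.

R_th ≤ 170 Ω

Loading drop = R_th/(R_th + R_L) ≤ 0.0400, so R_th ≤ R_L · ε/(1−ε) = 4.08 kΩ × 0.0400/0.9600 = 170 Ω.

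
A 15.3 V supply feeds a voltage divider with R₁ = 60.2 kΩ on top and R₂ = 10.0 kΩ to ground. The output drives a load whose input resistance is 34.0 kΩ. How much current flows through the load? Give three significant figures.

R₂‖R_L = 7.727 kΩ; V_out = 15.3 × 7.727/67.93 = 1.740 V.
I_L = V_out / R_L = 1.740 / 34.0 kΩ = 0.0512 mA.

I_L ≈ 0.0512 mA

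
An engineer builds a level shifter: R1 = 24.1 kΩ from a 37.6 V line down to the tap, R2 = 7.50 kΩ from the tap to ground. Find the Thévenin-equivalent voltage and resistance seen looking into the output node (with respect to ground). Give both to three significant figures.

V_th is the open-circuit tap voltage: 37.6 × 7.50/(24.1 + 7.50) = 8.92 V.
With the supply zeroed, R1 and R2 appear in parallel from the tap: R_th = R1‖R2 = (24.1 × 7.50)/31.60 = 5.72 kΩ.

V_th = 8.92 V, R_th = 5.72 kΩ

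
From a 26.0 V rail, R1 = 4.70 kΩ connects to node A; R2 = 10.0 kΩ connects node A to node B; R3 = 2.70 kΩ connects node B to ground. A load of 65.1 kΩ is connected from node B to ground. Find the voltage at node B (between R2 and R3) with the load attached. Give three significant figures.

V ≈ 3.90 V

At node B, R3 is in parallel with the load: R3‖R_L = 2.592 kΩ.
Below node A the resistance is R2 + (R3‖R_L) = 12.59 kΩ, so V_A = 26.0 × 12.59/17.29 = 18.93 V.
Then V_B = V_A × (R3‖R_L)/(R2 + R3‖R_L) = 18.93 × 2.592/12.59 = 3.90 V.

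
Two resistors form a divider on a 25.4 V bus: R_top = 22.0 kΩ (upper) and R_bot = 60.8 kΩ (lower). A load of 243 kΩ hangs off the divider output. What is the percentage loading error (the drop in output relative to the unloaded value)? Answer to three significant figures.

6.23 %

The divider's output (Thévenin) resistance is R_top‖R_bot = 16.15 kΩ.
Fractional drop under load = R_th/(R_th + R_L) = 16.15 / (16.15 + 243) = 0.06234.
So the output falls by 6.23 %.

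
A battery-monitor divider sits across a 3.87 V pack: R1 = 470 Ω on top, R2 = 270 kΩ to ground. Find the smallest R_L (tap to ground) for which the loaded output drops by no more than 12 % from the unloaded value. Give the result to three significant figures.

R_L(min) ≈ 3.44 kΩ

Output resistance R_th = R1‖R2 = (470 × 270000)/270500 = 469.2 Ω.
The fractional drop is R_th/(R_th + R_L); requiring this ≤ 0.120 gives R_L ≥ R_th(1/0.120 − 1) = 469.2 × 7.333 = 3.44 kΩ.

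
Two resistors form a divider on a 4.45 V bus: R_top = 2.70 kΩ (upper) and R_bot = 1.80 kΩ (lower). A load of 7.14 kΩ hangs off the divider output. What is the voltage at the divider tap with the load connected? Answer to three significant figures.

V_out ≈ 1.55 V

The load sits in parallel with R_bot: R_bot‖R_L = (1.80 × 7.14) / (1.80 + 7.14) = 1.438 kΩ.
V_out = 4.45 × 1.438 / (2.70 + 1.438) = 4.45 × 1.438/4.138 = 1.55 V.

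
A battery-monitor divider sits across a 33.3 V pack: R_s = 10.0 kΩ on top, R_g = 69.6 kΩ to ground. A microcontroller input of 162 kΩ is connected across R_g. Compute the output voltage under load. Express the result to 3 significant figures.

The load sits in parallel with R_g: R_g‖R_L = (69.6 × 162) / (69.6 + 162) = 48.68 kΩ.
V_out = 33.3 × 48.68 / (10.0 + 48.68) = 33.3 × 48.68/58.68 = 27.6 V.
(Unloaded it would have been 29.1 V.)

V_out ≈ 27.6 V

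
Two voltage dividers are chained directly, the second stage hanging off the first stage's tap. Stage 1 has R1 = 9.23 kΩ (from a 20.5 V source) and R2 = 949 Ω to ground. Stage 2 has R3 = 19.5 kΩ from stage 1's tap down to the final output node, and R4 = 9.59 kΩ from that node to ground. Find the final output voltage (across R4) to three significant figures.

Stage 2 presents R3+R4 = 29090 Ω as a load on stage 1's tap.
Stage 1's lower leg becomes R2‖(R3+R4) = 919.0 Ω, so V_mid = 20.5 × 919.0/10150 = 1.856 V.
Stage 2 is itself unloaded: V_out = V_mid × R4/(R3+R4) = 1.856 × 9590/29090 = 0.612 V.

V_out ≈ 0.612 V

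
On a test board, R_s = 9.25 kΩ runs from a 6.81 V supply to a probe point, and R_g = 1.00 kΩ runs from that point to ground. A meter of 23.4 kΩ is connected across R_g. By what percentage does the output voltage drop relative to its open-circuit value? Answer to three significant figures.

3.71 %

The divider's output (Thévenin) resistance is R_s‖R_g = 0.9024 kΩ.
Fractional drop under load = R_th/(R_th + R_L) = 0.9024 / (0.9024 + 23.4) = 0.03713.
So the output falls by 3.71 %.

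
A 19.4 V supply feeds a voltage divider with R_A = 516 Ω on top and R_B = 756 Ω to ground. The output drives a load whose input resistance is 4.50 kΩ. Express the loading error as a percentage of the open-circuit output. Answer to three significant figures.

The divider's output (Thévenin) resistance is R_A‖R_B = 306.7 Ω.
Fractional drop under load = R_th/(R_th + R_L) = 306.7 / (306.7 + 4500) = 0.06380.
So the output falls by 6.38 %.

6.38 %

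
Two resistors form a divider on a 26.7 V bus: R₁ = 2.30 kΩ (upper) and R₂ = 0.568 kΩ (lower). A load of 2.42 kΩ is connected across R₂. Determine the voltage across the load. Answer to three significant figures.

The load sits in parallel with R₂: R₂‖R_L = (568 × 2420) / (568 + 2420) = 460.0 Ω.
V_out = 26.7 × 460.0 / (2300 + 460.0) = 26.7 × 460.0/2760 = 4.45 V.

V_out ≈ 4.45 V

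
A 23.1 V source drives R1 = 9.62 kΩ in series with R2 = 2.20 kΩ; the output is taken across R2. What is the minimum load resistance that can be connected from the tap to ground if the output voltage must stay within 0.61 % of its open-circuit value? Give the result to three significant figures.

Output resistance R_th = R1‖R2 = (9.62 × 2.20)/11.82 = 1.791 kΩ.
The fractional drop is R_th/(R_th + R_L); requiring this ≤ 0.00610 gives R_L ≥ R_th(1/0.00610 − 1) = 1.791 × 162.9 = 292 kΩ.

R_L(min) ≈ 292 kΩ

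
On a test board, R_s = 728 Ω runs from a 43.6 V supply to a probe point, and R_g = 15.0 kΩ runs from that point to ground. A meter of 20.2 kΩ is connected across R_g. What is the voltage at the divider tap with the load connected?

V_out ≈ 40.2 V

The load sits in parallel with R_g: R_g‖R_L = (15000 × 20200) / (15000 + 20200) = 8608 Ω.
V_out = 43.6 × 8608 / (728 + 8608) = 43.6 × 8608/9336 = 40.2 V.
(Unloaded it would have been 41.6 V.)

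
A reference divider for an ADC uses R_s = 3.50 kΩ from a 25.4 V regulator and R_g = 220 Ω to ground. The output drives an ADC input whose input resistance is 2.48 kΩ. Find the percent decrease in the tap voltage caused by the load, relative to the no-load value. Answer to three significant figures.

The divider's output (Thévenin) resistance is R_s‖R_g = 207.0 Ω.
Fractional drop under load = R_th/(R_th + R_L) = 207.0 / (207.0 + 2480) = 0.07703.
So the output falls by 7.70 %.

7.70 %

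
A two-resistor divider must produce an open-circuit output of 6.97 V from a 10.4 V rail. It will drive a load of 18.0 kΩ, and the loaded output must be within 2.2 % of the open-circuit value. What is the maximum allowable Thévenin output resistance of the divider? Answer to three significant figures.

R_th ≤ 405 Ω

Loading drop = R_th/(R_th + R_L) ≤ 0.0220, so R_th ≤ R_L · ε/(1−ε) = 18.0 kΩ × 0.0220/0.9780 = 405 Ω.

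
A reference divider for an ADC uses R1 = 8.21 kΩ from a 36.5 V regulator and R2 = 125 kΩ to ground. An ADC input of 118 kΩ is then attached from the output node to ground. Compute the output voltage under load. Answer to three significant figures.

The load sits in parallel with R2: R2‖R_L = (125 × 118) / (125 + 118) = 60.70 kΩ.
V_out = 36.5 × 60.70 / (8.21 + 60.70) = 36.5 × 60.70/68.91 = 32.2 V.

V_out ≈ 32.2 V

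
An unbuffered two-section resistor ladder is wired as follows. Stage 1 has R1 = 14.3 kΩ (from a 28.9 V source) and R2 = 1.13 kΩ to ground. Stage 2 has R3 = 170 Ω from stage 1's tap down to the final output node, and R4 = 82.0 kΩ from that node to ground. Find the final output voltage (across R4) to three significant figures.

V_out ≈ 2.09 V

Stage 2 presents R3+R4 = 82170 Ω as a load on stage 1's tap.
Stage 1's lower leg becomes R2‖(R3+R4) = 1115 Ω, so V_mid = 28.9 × 1115/15410 = 2.090 V.
Stage 2 is itself unloaded: V_out = V_mid × R4/(R3+R4) = 2.090 × 82000/82170 = 2.09 V.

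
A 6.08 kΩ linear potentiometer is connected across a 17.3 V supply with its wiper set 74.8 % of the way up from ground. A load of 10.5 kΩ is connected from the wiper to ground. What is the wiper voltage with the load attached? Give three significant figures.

The wiper splits the pot into (1−α)R = 1.532 kΩ above and αR = 4.548 kΩ below.
Lower section ‖ load = 3.173 kΩ.
V_wiper = 17.3 × 3.173/(1.532 + 3.173) = 11.7 V.

V ≈ 11.7 V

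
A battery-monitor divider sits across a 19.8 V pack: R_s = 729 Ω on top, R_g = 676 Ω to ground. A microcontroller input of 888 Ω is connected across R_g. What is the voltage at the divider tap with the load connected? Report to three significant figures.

V_out ≈ 6.83 V

The load sits in parallel with R_g: R_g‖R_L = (676 × 888) / (676 + 888) = 383.8 Ω.
V_out = 19.8 × 383.8 / (729 + 383.8) = 19.8 × 383.8/1113 = 6.83 V.
(Unloaded it would have been 9.53 V.)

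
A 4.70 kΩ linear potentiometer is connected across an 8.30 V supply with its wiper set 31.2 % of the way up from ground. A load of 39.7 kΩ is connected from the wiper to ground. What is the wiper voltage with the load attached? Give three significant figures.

The wiper splits the pot into (1−α)R = 3.234 kΩ above and αR = 1.466 kΩ below.
Lower section ‖ load = 1.414 kΩ.
V_wiper = 8.30 × 1.414/(3.234 + 1.414) = 2.53 V.

V ≈ 2.53 V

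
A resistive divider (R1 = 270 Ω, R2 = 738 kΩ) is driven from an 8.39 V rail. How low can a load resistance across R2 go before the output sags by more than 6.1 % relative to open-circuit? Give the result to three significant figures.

R_L(min) ≈ 4.15 kΩ

Output resistance R_th = R1‖R2 = (270 × 738000)/738300 = 269.9 Ω.
The fractional drop is R_th/(R_th + R_L); requiring this ≤ 0.0610 gives R_L ≥ R_th(1/0.0610 − 1) = 269.9 × 15.39 = 4.15 kΩ.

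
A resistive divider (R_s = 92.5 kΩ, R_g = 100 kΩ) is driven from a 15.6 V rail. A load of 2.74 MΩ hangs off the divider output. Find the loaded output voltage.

V_out ≈ 7.96 V

The load sits in parallel with R_g: R_g‖R_L = (100 × 2740) / (100 + 2740) = 96.48 kΩ.
V_out = 15.6 × 96.48 / (92.5 + 96.48) = 15.6 × 96.48/189.0 = 7.96 V.
(Unloaded it would have been 8.10 V.)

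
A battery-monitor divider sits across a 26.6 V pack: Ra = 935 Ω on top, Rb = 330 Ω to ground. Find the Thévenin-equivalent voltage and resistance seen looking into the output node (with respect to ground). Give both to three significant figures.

V_th = 6.94 V, R_th = 244 Ω

V_th is the open-circuit tap voltage: 26.6 × 330/(935 + 330) = 6.94 V.
With the supply zeroed, Ra and Rb appear in parallel from the tap: R_th = Ra‖Rb = (935 × 330)/1265 = 244 Ω.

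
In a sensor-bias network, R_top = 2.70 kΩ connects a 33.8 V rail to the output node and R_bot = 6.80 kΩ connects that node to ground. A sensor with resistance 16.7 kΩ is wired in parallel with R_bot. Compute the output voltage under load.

V_out ≈ 21.7 V

The load sits in parallel with R_bot: R_bot‖R_L = (6.80 × 16.7) / (6.80 + 16.7) = 4.832 kΩ.
V_out = 33.8 × 4.832 / (2.70 + 4.832) = 33.8 × 4.832/7.532 = 21.7 V.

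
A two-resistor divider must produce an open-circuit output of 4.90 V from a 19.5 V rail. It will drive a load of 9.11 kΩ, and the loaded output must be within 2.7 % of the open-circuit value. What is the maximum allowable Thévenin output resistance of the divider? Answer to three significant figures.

Loading drop = R_th/(R_th + R_L) ≤ 0.0270, so R_th ≤ R_L · ε/(1−ε) = 9.11 kΩ × 0.0270/0.9730 = 253 Ω.
(Any R1, R2 with R2/(R1+R2) = 0.251 and R1‖R2 ≤ 253 Ω will meet the spec.)

R_th ≤ 253 Ω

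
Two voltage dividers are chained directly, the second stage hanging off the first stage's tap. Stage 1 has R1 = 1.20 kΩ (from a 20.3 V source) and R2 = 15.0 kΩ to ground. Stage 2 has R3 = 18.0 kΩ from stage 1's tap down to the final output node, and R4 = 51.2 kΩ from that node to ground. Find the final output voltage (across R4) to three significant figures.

Stage 2 presents R3+R4 = 69.20 kΩ as a load on stage 1's tap.
Stage 1's lower leg becomes R2‖(R3+R4) = 12.33 kΩ, so V_mid = 20.3 × 12.33/13.53 = 18.50 V.
Stage 2 is itself unloaded: V_out = V_mid × R4/(R3+R4) = 18.50 × 51.2/69.20 = 13.7 V.

V_out ≈ 13.7 V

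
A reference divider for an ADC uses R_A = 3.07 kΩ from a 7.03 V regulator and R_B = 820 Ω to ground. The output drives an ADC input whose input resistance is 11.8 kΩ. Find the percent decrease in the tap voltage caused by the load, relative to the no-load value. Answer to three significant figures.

The divider's output (Thévenin) resistance is R_A‖R_B = 647.1 Ω.
Fractional drop under load = R_th/(R_th + R_L) = 647.1 / (647.1 + 11800) = 0.05199.
So the output falls by 5.20 %.

5.20 %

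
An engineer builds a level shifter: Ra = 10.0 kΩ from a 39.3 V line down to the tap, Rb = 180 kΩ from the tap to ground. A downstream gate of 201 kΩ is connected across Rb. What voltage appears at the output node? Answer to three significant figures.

The load sits in parallel with Rb: Rb‖R_L = (180 × 201) / (180 + 201) = 94.96 kΩ.
V_out = 39.3 × 94.96 / (10.0 + 94.96) = 39.3 × 94.96/105.0 = 35.6 V.
(Unloaded it would have been 37.2 V.)

V_out ≈ 35.6 V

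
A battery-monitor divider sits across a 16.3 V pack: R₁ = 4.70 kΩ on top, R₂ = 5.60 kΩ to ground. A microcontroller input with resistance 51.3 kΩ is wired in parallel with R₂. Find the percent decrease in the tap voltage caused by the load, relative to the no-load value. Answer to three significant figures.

The divider's output (Thévenin) resistance is R₁‖R₂ = 2.555 kΩ.
Fractional drop under load = R_th/(R_th + R_L) = 2.555 / (2.555 + 51.3) = 0.04745.
So the output falls by 4.74 %.

4.74 %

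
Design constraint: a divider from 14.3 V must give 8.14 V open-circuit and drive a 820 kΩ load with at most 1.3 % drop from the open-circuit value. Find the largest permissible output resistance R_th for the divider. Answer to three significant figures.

Loading drop = R_th/(R_th + R_L) ≤ 0.0130, so R_th ≤ R_L · ε/(1−ε) = 820 kΩ × 0.0130/0.9870 = 10.8 kΩ.
(Any R1, R2 with R2/(R1+R2) = 0.569 and R1‖R2 ≤ 10.8 kΩ will meet the spec.)

R_th ≤ 10.8 kΩ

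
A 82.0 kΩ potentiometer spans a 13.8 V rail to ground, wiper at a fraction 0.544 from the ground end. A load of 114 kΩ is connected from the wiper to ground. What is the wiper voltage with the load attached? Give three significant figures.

V ≈ 6.37 V

The wiper splits the pot into (1−α)R = 37.39 kΩ above and αR = 44.61 kΩ below.
Lower section ‖ load = 32.06 kΩ.
V_wiper = 13.8 × 32.06/(37.39 + 32.06) = 6.37 V.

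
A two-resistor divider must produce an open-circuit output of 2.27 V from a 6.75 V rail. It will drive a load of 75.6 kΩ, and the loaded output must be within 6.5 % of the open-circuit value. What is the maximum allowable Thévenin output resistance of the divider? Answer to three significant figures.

Loading drop = R_th/(R_th + R_L) ≤ 0.0650, so R_th ≤ R_L · ε/(1−ε) = 75.6 kΩ × 0.0650/0.9350 = 5.26 kΩ.

R_th ≤ 5.26 kΩ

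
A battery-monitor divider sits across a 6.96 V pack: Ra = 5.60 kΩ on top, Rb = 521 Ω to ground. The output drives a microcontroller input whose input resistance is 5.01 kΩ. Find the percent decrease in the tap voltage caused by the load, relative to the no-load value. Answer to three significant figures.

Unloaded V = 6.96 × 521/6121 = 0.59241 V.
Loaded: Rb‖R_L = 471.9 Ω, giving V = 6.96 × 471.9/6072 = 0.54095 V.
Drop = (0.59241 − 0.54095) / 0.59241 = 8.69 %.

8.69 %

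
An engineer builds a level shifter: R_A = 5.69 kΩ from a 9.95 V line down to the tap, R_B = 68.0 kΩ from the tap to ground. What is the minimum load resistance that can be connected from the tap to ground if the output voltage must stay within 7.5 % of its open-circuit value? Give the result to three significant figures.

R_L(min) ≈ 64.8 kΩ

Output resistance R_th = R_A‖R_B = (5.69 × 68.0)/73.69 = 5.251 kΩ.
The fractional drop is R_th/(R_th + R_L); requiring this ≤ 0.0750 gives R_L ≥ R_th(1/0.0750 − 1) = 5.251 × 12.33 = 64.8 kΩ.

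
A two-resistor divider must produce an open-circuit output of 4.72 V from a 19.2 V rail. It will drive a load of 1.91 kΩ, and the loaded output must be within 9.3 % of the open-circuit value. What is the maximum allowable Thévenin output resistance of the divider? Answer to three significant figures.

Loading drop = R_th/(R_th + R_L) ≤ 0.0930, so R_th ≤ R_L · ε/(1−ε) = 1.91 kΩ × 0.0930/0.9070 = 196 Ω.
(Any R1, R2 with R2/(R1+R2) = 0.246 and R1‖R2 ≤ 196 Ω will meet the spec.)

R_th ≤ 196 Ω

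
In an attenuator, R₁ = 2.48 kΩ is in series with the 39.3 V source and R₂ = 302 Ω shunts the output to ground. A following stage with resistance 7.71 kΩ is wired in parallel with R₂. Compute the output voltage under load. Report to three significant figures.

V_out ≈ 4.12 V

The load sits in parallel with R₂: R₂‖R_L = (302 × 7710) / (302 + 7710) = 290.6 Ω.
V_out = 39.3 × 290.6 / (2480 + 290.6) = 39.3 × 290.6/2771 = 4.12 V.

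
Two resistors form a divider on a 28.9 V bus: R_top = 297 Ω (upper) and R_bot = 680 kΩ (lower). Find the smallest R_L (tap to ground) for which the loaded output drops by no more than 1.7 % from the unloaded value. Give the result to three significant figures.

R_L(min) ≈ 17.2 kΩ

Output resistance R_th = R_top‖R_bot = (297 × 680000)/680300 = 296.9 Ω.
The fractional drop is R_th/(R_th + R_L); requiring this ≤ 0.0170 gives R_L ≥ R_th(1/0.0170 − 1) = 296.9 × 57.82 = 17.2 kΩ.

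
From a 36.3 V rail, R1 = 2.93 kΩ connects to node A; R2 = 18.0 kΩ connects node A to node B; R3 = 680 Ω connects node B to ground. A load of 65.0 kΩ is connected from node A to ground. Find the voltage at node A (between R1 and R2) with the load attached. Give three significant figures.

V ≈ 30.2 V

Below node A the series string R2+R3 = 18680 Ω sits in parallel with the 65000 Ω load: 14510 Ω.
V_A = 36.3 × 14510/(2930 + 14510) = 30.2 V.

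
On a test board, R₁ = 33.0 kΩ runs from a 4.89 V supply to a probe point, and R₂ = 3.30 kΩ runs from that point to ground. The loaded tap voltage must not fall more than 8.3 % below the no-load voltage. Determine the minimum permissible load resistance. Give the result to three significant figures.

R_L(min) ≈ 33.1 kΩ

Output resistance R_th = R₁‖R₂ = (33.0 × 3.30)/36.30 = 3.000 kΩ.
The fractional drop is R_th/(R_th + R_L); requiring this ≤ 0.0830 gives R_L ≥ R_th(1/0.0830 − 1) = 3.000 × 11.05 = 33.1 kΩ.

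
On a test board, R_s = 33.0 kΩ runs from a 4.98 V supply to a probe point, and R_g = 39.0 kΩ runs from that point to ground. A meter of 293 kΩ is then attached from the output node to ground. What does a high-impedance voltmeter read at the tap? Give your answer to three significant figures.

V_out ≈ 2.54 V

The load sits in parallel with R_g: R_g‖R_L = (39.0 × 293) / (39.0 + 293) = 34.42 kΩ.
V_out = 4.98 × 34.42 / (33.0 + 34.42) = 4.98 × 34.42/67.42 = 2.54 V.
(Unloaded it would have been 2.70 V.)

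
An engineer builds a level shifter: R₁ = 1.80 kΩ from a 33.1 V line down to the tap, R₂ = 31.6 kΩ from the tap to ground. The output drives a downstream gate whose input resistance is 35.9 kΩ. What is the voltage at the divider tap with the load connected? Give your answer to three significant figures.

The load sits in parallel with R₂: R₂‖R_L = (31.6 × 35.9) / (31.6 + 35.9) = 16.81 kΩ.
V_out = 33.1 × 16.81 / (1.80 + 16.81) = 33.1 × 16.81/18.61 = 29.9 V.
(Unloaded it would have been 31.3 V.)

V_out ≈ 29.9 V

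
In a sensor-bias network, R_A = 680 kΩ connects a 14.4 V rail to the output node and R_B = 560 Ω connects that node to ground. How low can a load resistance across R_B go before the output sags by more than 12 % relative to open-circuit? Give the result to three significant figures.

R_L(min) ≈ 4.10 kΩ

Output resistance R_th = R_A‖R_B = (680000 × 560)/680600 = 559.5 Ω.
The fractional drop is R_th/(R_th + R_L); requiring this ≤ 0.120 gives R_L ≥ R_th(1/0.120 − 1) = 559.5 × 7.333 = 4.10 kΩ.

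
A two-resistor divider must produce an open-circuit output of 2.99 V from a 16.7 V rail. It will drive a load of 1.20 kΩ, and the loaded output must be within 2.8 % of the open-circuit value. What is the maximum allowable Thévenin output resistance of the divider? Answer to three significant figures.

R_th ≤ 34.6 Ω

Loading drop = R_th/(R_th + R_L) ≤ 0.0280, so R_th ≤ R_L · ε/(1−ε) = 1.20 kΩ × 0.0280/0.9720 = 34.6 Ω.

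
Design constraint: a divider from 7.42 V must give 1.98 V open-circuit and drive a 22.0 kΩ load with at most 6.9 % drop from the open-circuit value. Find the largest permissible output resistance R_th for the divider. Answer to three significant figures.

R_th ≤ 1.63 kΩ

Loading drop = R_th/(R_th + R_L) ≤ 0.0690, so R_th ≤ R_L · ε/(1−ε) = 22.0 kΩ × 0.0690/0.9310 = 1.63 kΩ.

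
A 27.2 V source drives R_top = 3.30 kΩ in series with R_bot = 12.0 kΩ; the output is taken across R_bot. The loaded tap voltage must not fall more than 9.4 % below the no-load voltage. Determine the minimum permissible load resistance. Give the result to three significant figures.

R_L(min) ≈ 24.9 kΩ

Output resistance R_th = R_top‖R_bot = (3.30 × 12.0)/15.30 = 2.588 kΩ.
The fractional drop is R_th/(R_th + R_L); requiring this ≤ 0.0940 gives R_L ≥ R_th(1/0.0940 − 1) = 2.588 × 9.638 = 24.9 kΩ.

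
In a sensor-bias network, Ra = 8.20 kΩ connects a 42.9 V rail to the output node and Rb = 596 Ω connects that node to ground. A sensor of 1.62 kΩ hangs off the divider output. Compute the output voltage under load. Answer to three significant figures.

The load sits in parallel with Rb: Rb‖R_L = (596 × 1620) / (596 + 1620) = 435.7 Ω.
V_out = 42.9 × 435.7 / (8200 + 435.7) = 42.9 × 435.7/8636 = 2.16 V.

V_out ≈ 2.16 V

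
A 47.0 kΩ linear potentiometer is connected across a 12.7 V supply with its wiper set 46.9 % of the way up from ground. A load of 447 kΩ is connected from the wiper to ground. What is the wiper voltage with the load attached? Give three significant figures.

V ≈ 5.80 V

The wiper splits the pot into (1−α)R = 24.96 kΩ above and αR = 22.04 kΩ below.
Lower section ‖ load = 21.01 kΩ.
V_wiper = 12.7 × 21.01/(24.96 + 21.01) = 5.80 V.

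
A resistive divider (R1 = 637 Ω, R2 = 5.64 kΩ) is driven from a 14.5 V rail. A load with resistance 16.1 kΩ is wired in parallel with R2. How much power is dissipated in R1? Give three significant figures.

Total resistance from the source is R1 + (R2‖R_L) = 4814 Ω, so I = 14.5/4814 Ω = 3.012 mA.
P = I²·R1 = (3.012 mA)² × 637 Ω = 5.78 mW.

P ≈ 5.78 mW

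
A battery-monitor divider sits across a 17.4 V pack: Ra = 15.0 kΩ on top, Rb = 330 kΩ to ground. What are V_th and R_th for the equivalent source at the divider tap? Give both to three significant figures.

V_th is the open-circuit tap voltage: 17.4 × 330/(15.0 + 330) = 16.6 V.
With the supply zeroed, Ra and Rb appear in parallel from the tap: R_th = Ra‖Rb = (15.0 × 330)/345.0 = 14.3 kΩ.

V_th = 16.6 V, R_th = 14.3 kΩ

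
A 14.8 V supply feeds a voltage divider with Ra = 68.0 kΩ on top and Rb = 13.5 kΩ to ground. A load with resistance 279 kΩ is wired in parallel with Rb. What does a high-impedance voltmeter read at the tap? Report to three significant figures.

The load sits in parallel with Rb: Rb‖R_L = (13.5 × 279) / (13.5 + 279) = 12.88 kΩ.
V_out = 14.8 × 12.88 / (68.0 + 12.88) = 14.8 × 12.88/80.88 = 2.36 V.
(Unloaded it would have been 2.45 V.)

V_out ≈ 2.36 V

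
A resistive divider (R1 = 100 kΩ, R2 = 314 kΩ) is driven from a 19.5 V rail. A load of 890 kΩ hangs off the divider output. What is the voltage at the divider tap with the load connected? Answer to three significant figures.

The load sits in parallel with R2: R2‖R_L = (314 × 890) / (314 + 890) = 232.1 kΩ.
V_out = 19.5 × 232.1 / (100 + 232.1) = 19.5 × 232.1/332.1 = 13.6 V.

V_out ≈ 13.6 V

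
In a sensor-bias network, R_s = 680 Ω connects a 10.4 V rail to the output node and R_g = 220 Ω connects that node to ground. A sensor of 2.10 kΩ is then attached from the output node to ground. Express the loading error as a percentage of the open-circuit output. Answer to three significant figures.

7.33 %

The divider's output (Thévenin) resistance is R_s‖R_g = 166.2 Ω.
Fractional drop under load = R_th/(R_th + R_L) = 166.2 / (166.2 + 2100) = 0.07335.
So the output falls by 7.33 %.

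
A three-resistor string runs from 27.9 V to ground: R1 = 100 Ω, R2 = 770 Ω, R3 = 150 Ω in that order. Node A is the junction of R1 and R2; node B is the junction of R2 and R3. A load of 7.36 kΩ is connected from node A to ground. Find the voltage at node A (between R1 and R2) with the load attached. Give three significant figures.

V ≈ 24.9 V

Below node A the series string R2+R3 = 920.0 Ω sits in parallel with the 7360 Ω load: 817.8 Ω.
V_A = 27.9 × 817.8/(100 + 817.8) = 24.9 V.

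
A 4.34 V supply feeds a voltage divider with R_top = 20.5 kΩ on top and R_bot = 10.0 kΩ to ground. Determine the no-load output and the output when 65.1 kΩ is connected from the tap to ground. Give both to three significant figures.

Unloaded: 1.42 V; loaded: 1.29 V

Open-circuit: V = 4.34 × 10.0/(20.5 + 10.0) = 1.42 V.
With the load, R_bot becomes R_bot‖R_L = 8.668 kΩ, so V = 4.34 × 8.668/29.17 = 1.29 V.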